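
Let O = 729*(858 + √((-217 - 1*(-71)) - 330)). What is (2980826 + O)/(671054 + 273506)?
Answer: 901577/236140 + 729*I*√119/472280 ≈ 3.818 + 0.016838*I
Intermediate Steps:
O = 625482 + 1458*I*√119 (O = 729*(858 + √((-217 + 71) - 330)) = 729*(858 + √(-146 - 330)) = 729*(858 + √(-476)) = 729*(858 + 2*I*√119) = 625482 + 1458*I*√119 ≈ 6.2548e+5 + 15905.0*I)
(2980826 + O)/(671054 + 273506) = (2980826 + (625482 + 1458*I*√119))/(671054 + 273506) = (3606308 + 1458*I*√119)/944560 = (3606308 + 1458*I*√119)*(1/944560) = 901577/236140 + 729*I*√119/472280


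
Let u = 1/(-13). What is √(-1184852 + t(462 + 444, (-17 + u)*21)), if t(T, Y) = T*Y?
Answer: 76*I*√44174/13 ≈ 1228.7*I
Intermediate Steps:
u = -1/13 ≈ -0.076923
√(-1184852 + t(462 + 444, (-17 + u)*21)) = √(-1184852 + (462 + 444)*((-17 - 1/13)*21)) = √(-1184852 + 906*(-222/13*21)) = √(-1184852 + 906*(-4662/13)) = √(-1184852 - 4223772/13) = √(-19626848/13) = 76*I*√44174/13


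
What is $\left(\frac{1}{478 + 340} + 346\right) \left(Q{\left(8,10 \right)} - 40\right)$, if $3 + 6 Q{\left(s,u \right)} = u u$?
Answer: $- \frac{13491049}{1636} \approx -8246.4$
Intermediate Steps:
$Q{\left(s,u \right)} = - \frac{1}{2} + \frac{u^{2}}{6}$ ($Q{\left(s,u \right)} = - \frac{1}{2} + \frac{u u}{6} = - \frac{1}{2} + \frac{u^{2}}{6}$)
$\left(\frac{1}{478 + 340} + 346\right) \left(Q{\left(8,10 \right)} - 40\right) = \left(\frac{1}{478 + 340} + 346\right) \left(\left(- \frac{1}{2} + \frac{10^{2}}{6}\right) - 40\right) = \left(\frac{1}{818} + 346\right) \left(\left(- \frac{1}{2} + \frac{1}{6} \cdot 100\right) - 40\right) = \left(\frac{1}{818} + 346\right) \left(\left(- \frac{1}{2} + \frac{50}{3}\right) - 40\right) = \frac{283029 \left(\frac{97}{6} - 40\right)}{818} = \frac{283029}{818} \left(- \frac{143}{6}\right) = - \frac{13491049}{1636}$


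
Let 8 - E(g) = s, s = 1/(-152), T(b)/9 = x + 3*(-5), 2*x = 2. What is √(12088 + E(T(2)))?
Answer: √69866534/76 ≈ 109.98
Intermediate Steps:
x = 1 (x = (½)*2 = 1)
T(b) = -126 (T(b) = 9*(1 + 3*(-5)) = 9*(1 - 15) = 9*(-14) = -126)
s = -1/152 ≈ -0.0065789
E(g) = 1217/152 (E(g) = 8 - 1*(-1/152) = 8 + 1/152 = 1217/152)
√(12088 + E(T(2))) = √(12088 + 1217/152) = √(1838593/152) = √69866534/76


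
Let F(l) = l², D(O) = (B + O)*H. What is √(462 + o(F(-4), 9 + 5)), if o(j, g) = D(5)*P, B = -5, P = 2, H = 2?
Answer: √462 ≈ 21.494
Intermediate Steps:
D(O) = -10 + 2*O (D(O) = (-5 + O)*2 = -10 + 2*O)
o(j, g) = 0 (o(j, g) = (-10 + 2*5)*2 = (-10 + 10)*2 = 0*2 = 0)
√(462 + o(F(-4), 9 + 5)) = √(462 + 0) = √462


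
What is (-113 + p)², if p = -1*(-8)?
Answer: 11025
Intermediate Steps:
p = 8
(-113 + p)² = (-113 + 8)² = (-105)² = 11025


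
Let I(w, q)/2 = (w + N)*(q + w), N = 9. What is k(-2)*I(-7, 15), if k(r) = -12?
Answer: -384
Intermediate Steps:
I(w, q) = 2*(9 + w)*(q + w) (I(w, q) = 2*((w + 9)*(q + w)) = 2*((9 + w)*(q + w)) = 2*(9 + w)*(q + w))
k(-2)*I(-7, 15) = -12*(2*(-7)² + 18*15 + 18*(-7) + 2*15*(-7)) = -12*(2*49 + 270 - 126 - 210) = -12*(98 + 270 - 126 - 210) = -12*32 = -384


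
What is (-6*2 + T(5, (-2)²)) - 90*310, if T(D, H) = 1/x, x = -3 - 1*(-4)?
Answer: -27911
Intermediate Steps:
x = 1 (x = -3 + 4 = 1)
T(D, H) = 1 (T(D, H) = 1/1 = 1)
(-6*2 + T(5, (-2)²)) - 90*310 = (-6*2 + 1) - 90*310 = (-12 + 1) - 27900 = -11 - 27900 = -27911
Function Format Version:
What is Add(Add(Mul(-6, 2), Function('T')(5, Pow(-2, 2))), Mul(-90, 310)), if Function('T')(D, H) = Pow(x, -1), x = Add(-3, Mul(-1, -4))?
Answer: -27911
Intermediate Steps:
x = 1 (x = Add(-3, 4) = 1)
Function('T')(D, H) = 1 (Function('T')(D, H) = Pow(1, -1) = 1)
Add(Add(Mul(-6, 2), Function('T')(5, Pow(-2, 2))), Mul(-90, 310)) = Add(Add(Mul(-6, 2), 1), Mul(-90, 310)) = Add(Add(-12, 1), -27900) = Add(-11, -27900) = -27911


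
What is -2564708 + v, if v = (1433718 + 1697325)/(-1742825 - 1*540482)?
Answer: -5856018860399/2283307 ≈ -2.5647e+6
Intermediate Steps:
v = -3131043/2283307 (v = 3131043/(-1742825 - 540482) = 3131043/(-2283307) = 3131043*(-1/2283307) = -3131043/2283307 ≈ -1.3713)
-2564708 + v = -2564708 - 3131043/2283307 = -5856018860399/2283307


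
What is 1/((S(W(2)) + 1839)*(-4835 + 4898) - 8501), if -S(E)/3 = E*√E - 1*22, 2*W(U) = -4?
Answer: -I/(-111514*I + 378*√2) ≈ 8.9673e-6 - 4.2987e-8*I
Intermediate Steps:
W(U) = -2 (W(U) = (½)*(-4) = -2)
S(E) = 66 - 3*E^(3/2) (S(E) = -3*(E*√E - 1*22) = -3*(E^(3/2) - 22) = -3*(-22 + E^(3/2)) = 66 - 3*E^(3/2))
1/((S(W(2)) + 1839)*(-4835 + 4898) - 8501) = 1/(((66 - (-6)*I*√2) + 1839)*(-4835 + 4898) - 8501) = 1/(((66 - (-6)*I*√2) + 1839)*63 - 8501) = 1/(((66 + 6*I*√2) + 1839)*63 - 8501) = 1/((1905 + 6*I*√2)*63 - 8501) = 1/((120015 + 378*I*√2) - 8501) = 1/(111514 + 378*I*√2)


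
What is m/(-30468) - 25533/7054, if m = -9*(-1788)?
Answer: -74287701/17910106 ≈ -4.1478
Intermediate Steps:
m = 16092
m/(-30468) - 25533/7054 = 16092/(-30468) - 25533/7054 = 16092*(-1/30468) - 25533*1/7054 = -1341/2539 - 25533/7054 = -74287701/17910106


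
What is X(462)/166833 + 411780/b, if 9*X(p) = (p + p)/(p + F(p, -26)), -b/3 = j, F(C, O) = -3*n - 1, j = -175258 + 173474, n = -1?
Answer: 996128161901/12946908132 ≈ 76.939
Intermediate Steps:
j = -1784
F(C, O) = 2 (F(C, O) = -3*(-1) - 1 = 3 - 1 = 2)
b = 5352 (b = -3*(-1784) = 5352)
X(p) = 2*p/(9*(2 + p)) (X(p) = ((p + p)/(p + 2))/9 = ((2*p)/(2 + p))/9 = (2*p/(2 + p))/9 = 2*p/(9*(2 + p)))
X(462)/166833 + 411780/b = ((2/9)*462/(2 + 462))/166833 + 411780/5352 = ((2/9)*462/464)*(1/166833) + 411780*(1/5352) = ((2/9)*462*(1/464))*(1/166833) + 34315/446 = (77/348)*(1/166833) + 34315/446 = 77/58057884 + 34315/446 = 996128161901/12946908132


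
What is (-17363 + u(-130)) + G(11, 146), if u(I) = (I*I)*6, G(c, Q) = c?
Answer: 84048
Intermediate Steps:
u(I) = 6*I² (u(I) = I²*6 = 6*I²)
(-17363 + u(-130)) + G(11, 146) = (-17363 + 6*(-130)²) + 11 = (-17363 + 6*16900) + 11 = (-17363 + 101400) + 11 = 84037 + 11 = 84048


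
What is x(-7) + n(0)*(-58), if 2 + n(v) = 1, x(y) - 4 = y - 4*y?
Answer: 83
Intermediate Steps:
x(y) = 4 - 3*y (x(y) = 4 + (y - 4*y) = 4 - 3*y)
n(v) = -1 (n(v) = -2 + 1 = -1)
x(-7) + n(0)*(-58) = (4 - 3*(-7)) - 1*(-58) = (4 + 21) + 58 = 25 + 58 = 83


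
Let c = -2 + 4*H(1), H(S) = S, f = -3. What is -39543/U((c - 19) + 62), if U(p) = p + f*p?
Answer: 13181/30 ≈ 439.37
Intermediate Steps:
c = 2 (c = -2 + 4*1 = -2 + 4 = 2)
U(p) = -2*p (U(p) = p - 3*p = -2*p)
-39543/U((c - 19) + 62) = -39543*(-1/(2*((2 - 19) + 62))) = -39543*(-1/(2*(-17 + 62))) = -39543/((-2*45)) = -39543/(-90) = -39543*(-1/90) = 13181/30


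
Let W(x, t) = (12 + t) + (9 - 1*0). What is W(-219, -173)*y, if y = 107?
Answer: -16264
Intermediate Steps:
W(x, t) = 21 + t (W(x, t) = (12 + t) + (9 + 0) = (12 + t) + 9 = 21 + t)
W(-219, -173)*y = (21 - 173)*107 = -152*107 = -16264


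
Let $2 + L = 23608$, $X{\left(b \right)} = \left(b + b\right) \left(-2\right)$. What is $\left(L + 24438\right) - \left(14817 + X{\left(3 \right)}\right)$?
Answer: $33239$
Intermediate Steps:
$X{\left(b \right)} = - 4 b$ ($X{\left(b \right)} = 2 b \left(-2\right) = - 4 b$)
$L = 23606$ ($L = -2 + 23608 = 23606$)
$\left(L + 24438\right) - \left(14817 + X{\left(3 \right)}\right) = \left(23606 + 24438\right) - \left(14817 - 12\right) = 48044 - 14805 = 33239$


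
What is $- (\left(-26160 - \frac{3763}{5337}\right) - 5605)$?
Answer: $\frac{169533568}{5337} \approx 31766.0$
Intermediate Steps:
$- (\left(-26160 - \frac{3763}{5337}\right) - 5605) = - (- \frac{139619683}{5337} - 5605) = \left(-1\right) \left(- \frac{169533568}{5337}\right) = \frac{169533568}{5337}$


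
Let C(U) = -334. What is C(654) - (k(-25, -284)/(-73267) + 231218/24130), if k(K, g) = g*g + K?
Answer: -302742274158/883966355 ≈ -342.48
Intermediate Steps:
k(K, g) = K + g² (k(K, g) = g² + K = K + g²)
C(654) - (k(-25, -284)/(-73267) + 231218/24130) = -334 - ((-25 + (-284)²)/(-73267) + 231218/24130) = -334 - ((-25 + 80656)*(-1/73267) + 231218*(1/24130)) = -334 - (80631*(-1/73267) + 115609/12065) = -334 - (-80631/73267 + 115609/12065) = -334 - 1*7497511588/883966355 = -334 - 7497511588/883966355 = -302742274158/883966355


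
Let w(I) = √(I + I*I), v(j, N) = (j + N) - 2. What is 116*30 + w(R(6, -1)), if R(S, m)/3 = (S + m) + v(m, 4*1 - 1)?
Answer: 3480 + 4*√15 ≈ 3495.5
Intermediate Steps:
v(j, N) = -2 + N + j (v(j, N) = (N + j) - 2 = -2 + N + j)
R(S, m) = 3 + 3*S + 6*m (R(S, m) = 3*((S + m) + (-2 + (4*1 - 1) + m)) = 3*((S + m) + (-2 + (4 - 1) + m)) = 3*((S + m) + (-2 + 3 + m)) = 3*((S + m) + (1 + m)) = 3*(1 + S + 2*m) = 3 + 3*S + 6*m)
w(I) = √(I + I²)
116*30 + w(R(6, -1)) = 116*30 + √((3 + 3*6 + 6*(-1))*(1 + (3 + 3*6 + 6*(-1)))) = 3480 + √((3 + 18 - 6)*(1 + (3 + 18 - 6))) = 3480 + √(15*(1 + 15)) = 3480 + √(15*16) = 3480 + √240 = 3480 + 4*√15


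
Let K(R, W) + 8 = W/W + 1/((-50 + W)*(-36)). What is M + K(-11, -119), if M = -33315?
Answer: -202731047/6084 ≈ -33322.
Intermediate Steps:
K(R, W) = -7 - 1/(36*(-50 + W)) (K(R, W) = -8 + (W/W + 1/((-50 + W)*(-36))) = -8 + (1 - 1/36/(-50 + W)) = -8 + (1 - 1/(36*(-50 + W))) = -7 - 1/(36*(-50 + W)))
M + K(-11, -119) = -33315 + (12599 - 252*(-119))/(36*(-50 - 119)) = -33315 + (1/36)*(12599 + 29988)/(-169) = -33315 + (1/36)*(-1/169)*42587 = -33315 - 42587/6084 = -202731047/6084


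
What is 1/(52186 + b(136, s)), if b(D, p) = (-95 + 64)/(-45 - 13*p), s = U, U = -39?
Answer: 462/24109901 ≈ 1.9162e-5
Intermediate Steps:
s = -39
b(D, p) = -31/(-45 - 13*p)
1/(52186 + b(136, s)) = 1/(52186 + 31/(45 + 13*(-39))) = 1/(52186 + 31/(45 - 507)) = 1/(52186 + 31/(-462)) = 1/(52186 + 31*(-1/462)) = 1/(52186 - 31/462) = 1/(24109901/462) = 462/24109901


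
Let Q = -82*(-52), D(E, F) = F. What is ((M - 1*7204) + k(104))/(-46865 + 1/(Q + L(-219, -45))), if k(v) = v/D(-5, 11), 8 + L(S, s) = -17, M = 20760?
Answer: -316271790/1092634037 ≈ -0.28946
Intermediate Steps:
L(S, s) = -25 (L(S, s) = -8 - 17 = -25)
Q = 4264
k(v) = v/11
((M - 1*7204) + k(104))/(-46865 + 1/(Q + L(-219, -45))) = ((20760 - 1*7204) + (1/11)*104)/(-46865 + 1/(4264 - 25)) = ((20760 - 7204) + 104/11)/(-46865 + 1/4239) = (13556 + 104/11)/(-46865 + 1/4239) = 149220/(11*(-198660734/4239)) = (149220/11)*(-4239/198660734) = -316271790/1092634037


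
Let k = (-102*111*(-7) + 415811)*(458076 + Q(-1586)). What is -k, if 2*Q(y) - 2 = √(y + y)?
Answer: -226777890005 - 495065*I*√793 ≈ -2.2678e+11 - 1.3941e+7*I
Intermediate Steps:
Q(y) = 1 + √2*√y/2 (Q(y) = 1 + √(y + y)/2 = 1 + √(2*y)/2 = 1 + (√2*√y)/2 = 1 + √2*√y/2)
k = 226777890005 + 495065*I*√793 (k = (-102*111*(-7) + 415811)*(458076 + (1 + √2*√(-1586)/2)) = (-11322*(-7) + 415811)*(458076 + (1 + √2*(I*√1586)/2)) = (79254 + 415811)*(458076 + (1 + I*√793)) = 495065*(458077 + I*√793) = 226777890005 + 495065*I*√793 ≈ 2.2678e+11 + 1.3941e+7*I)
-k = -(226777890005 + 495065*I*√793) = -226777890005 - 495065*I*√793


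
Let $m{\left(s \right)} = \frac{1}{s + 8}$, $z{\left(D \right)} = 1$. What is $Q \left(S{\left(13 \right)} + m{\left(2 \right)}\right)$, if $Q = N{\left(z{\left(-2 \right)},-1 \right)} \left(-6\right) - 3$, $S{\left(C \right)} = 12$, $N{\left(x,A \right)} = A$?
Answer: $\frac{363}{10} \approx 36.3$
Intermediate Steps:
$m{\left(s \right)} = \frac{1}{8 + s}$
$Q = 3$ ($Q = \left(-1\right) \left(-6\right) - 3 = 6 - 3 = 3$)
$Q \left(S{\left(13 \right)} + m{\left(2 \right)}\right) = 3 \left(12 + \frac{1}{8 + 2}\right) = 3 \left(12 + \frac{1}{10}\right) = 3 \cdot \frac{121}{10} = \frac{363}{10}$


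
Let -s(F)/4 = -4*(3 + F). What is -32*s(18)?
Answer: -10752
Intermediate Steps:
s(F) = 48 + 16*F (s(F) = -(-16)*(3 + F) = -4*(-12 - 4*F) = 48 + 16*F)
-32*s(18) = -32*(48 + 16*18) = -32*(48 + 288) = -32*336 = -10752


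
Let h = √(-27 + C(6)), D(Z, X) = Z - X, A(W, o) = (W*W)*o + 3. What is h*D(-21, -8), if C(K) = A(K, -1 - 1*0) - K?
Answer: -13*I*√66 ≈ -105.61*I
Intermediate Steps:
A(W, o) = 3 + o*W² (A(W, o) = W²*o + 3 = o*W² + 3 = 3 + o*W²)
C(K) = 3 - K - K² (C(K) = (3 + (-1 - 1*0)*K²) - K = (3 + (-1 + 0)*K²) - K = (3 - K²) - K = 3 - K - K²)
h = I*√66 (h = √(-27 + (3 - 1*6 - 1*6²)) = √(-27 + (3 - 6 - 1*36)) = √(-27 + (3 - 6 - 36)) = √(-27 - 39) = √(-66) = I*√66 ≈ 8.124*I)
h*D(-21, -8) = (I*√66)*(-21 - 1*(-8)) = (I*√66)*(-21 + 8) = (I*√66)*(-13) = -13*I*√66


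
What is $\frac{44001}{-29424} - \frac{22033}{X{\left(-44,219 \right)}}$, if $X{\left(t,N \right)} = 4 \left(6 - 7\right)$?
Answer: $\frac{54010249}{9808} \approx 5506.8$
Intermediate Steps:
$X{\left(t,N \right)} = -4$ ($X{\left(t,N \right)} = 4 \left(6 - 7\right) = 4 \left(-1\right) = -4$)
$\frac{44001}{-29424} - \frac{22033}{X{\left(-44,219 \right)}} = \frac{44001}{-29424} - \frac{22033}{-4} = 44001 \left(- \frac{1}{29424}\right) - - \frac{22033}{4} = - \frac{14667}{9808} + \frac{22033}{4} = \frac{54010249}{9808}$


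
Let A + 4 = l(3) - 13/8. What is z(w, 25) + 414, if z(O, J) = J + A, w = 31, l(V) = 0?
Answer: 3467/8 ≈ 433.38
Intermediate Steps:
A = -45/8 (A = -4 + (0 - 13/8) = -4 - 13/8 = -45/8 ≈ -5.6250)
z(O, J) = -45/8 + J (z(O, J) = J - 45/8 = -45/8 + J)
z(w, 25) + 414 = (-45/8 + 25) + 414 = 155/8 + 414 = 3467/8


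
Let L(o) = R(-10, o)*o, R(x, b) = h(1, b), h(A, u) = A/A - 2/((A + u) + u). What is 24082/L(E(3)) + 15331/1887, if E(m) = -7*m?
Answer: -205478689/189329 ≈ -1085.3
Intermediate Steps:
h(A, u) = 1 - 2/(A + 2*u)
R(x, b) = (-1 + 2*b)/(1 + 2*b) (R(x, b) = (-2 + 1 + 2*b)/(1 + 2*b) = (-1 + 2*b)/(1 + 2*b))
L(o) = o*(-1 + 2*o)/(1 + 2*o) (L(o) = ((-1 + 2*o)/(1 + 2*o))*o = o*(-1 + 2*o)/(1 + 2*o))
24082/L(E(3)) + 15331/1887 = 24082/(((-7*3)*(-1 + 2*(-7*3))/(1 + 2*(-7*3)))) + 15331/1887 = 24082/((-21*(-1 + 2*(-21))/(1 + 2*(-21)))) + 15331*(1/1887) = 24082/((-21*(-1 - 42)/(1 - 42))) + 15331/1887 = 24082/((-21*(-43)/(-41))) + 15331/1887 = 24082/((-21*(-1/41)*(-43))) + 15331/1887 = 24082/(-903/41) + 15331/1887 = 24082*(-41/903) + 15331/1887 = -987362/903 + 15331/1887 = -205478689/189329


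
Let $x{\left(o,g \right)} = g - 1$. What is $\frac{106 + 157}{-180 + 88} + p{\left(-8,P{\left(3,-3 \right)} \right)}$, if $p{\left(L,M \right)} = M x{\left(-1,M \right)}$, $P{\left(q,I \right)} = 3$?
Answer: $\frac{289}{92} \approx 3.1413$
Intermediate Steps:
$x{\left(o,g \right)} = -1 + g$ ($x{\left(o,g \right)} = g - 1 = -1 + g$)
$p{\left(L,M \right)} = M \left(-1 + M\right)$
$\frac{106 + 157}{-180 + 88} + p{\left(-8,P{\left(3,-3 \right)} \right)} = \frac{106 + 157}{-180 + 88} + 3 \left(-1 + 3\right) = \frac{263}{-92} + 3 \cdot 2 = 263 \left(- \frac{1}{92}\right) + 6 = - \frac{263}{92} + 6 = \frac{289}{92}$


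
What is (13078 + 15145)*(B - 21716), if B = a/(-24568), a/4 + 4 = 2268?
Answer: -1882219189864/3071 ≈ -6.1290e+8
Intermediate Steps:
a = 9056 (a = -16 + 4*2268 = -16 + 9072 = 9056)
B = -1132/3071 (B = 9056/(-24568) = 9056*(-1/24568) = -1132/3071 ≈ -0.36861)
(13078 + 15145)*(B - 21716) = (13078 + 15145)*(-1132/3071 - 21716) = 28223*(-66690968/3071) = -1882219189864/3071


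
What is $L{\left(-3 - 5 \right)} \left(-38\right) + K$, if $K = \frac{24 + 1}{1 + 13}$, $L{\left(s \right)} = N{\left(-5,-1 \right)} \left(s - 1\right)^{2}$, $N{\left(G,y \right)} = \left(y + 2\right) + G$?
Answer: $\frac{172393}{14} \approx 12314.0$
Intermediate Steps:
$N{\left(G,y \right)} = 2 + G + y$ ($N{\left(G,y \right)} = \left(2 + y\right) + G = 2 + G + y$)
$L{\left(s \right)} = - 4 \left(-1 + s\right)^{2}$ ($L{\left(s \right)} = \left(2 - 5 - 1\right) \left(s - 1\right)^{2} = - 4 \left(-1 + s\right)^{2}$)
$K = \frac{25}{14} \approx 1.7857$
$L{\left(-3 - 5 \right)} \left(-38\right) + K = - 4 \left(-1 - 8\right)^{2} \left(-38\right) + \frac{25}{14} = - 4 \left(-9\right)^{2} \left(-38\right) + \frac{25}{14} = \left(-4\right) 81 \left(-38\right) + \frac{25}{14} = \left(-324\right) \left(-38\right) + \frac{25}{14} = 12312 + \frac{25}{14} = \frac{172393}{14}$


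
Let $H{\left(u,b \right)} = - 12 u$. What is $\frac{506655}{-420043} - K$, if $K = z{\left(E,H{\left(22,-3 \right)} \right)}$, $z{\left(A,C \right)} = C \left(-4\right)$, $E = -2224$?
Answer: $- \frac{444072063}{420043} \approx -1057.2$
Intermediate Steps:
$z{\left(A,C \right)} = - 4 C$
$K = 1056$ ($K = - 4 \left(\left(-12\right) 22\right) = \left(-4\right) \left(-264\right) = 1056$)
$\frac{506655}{-420043} - K = \frac{506655}{-420043} - 1056 = 506655 \left(- \frac{1}{420043}\right) - 1056 = - \frac{506655}{420043} - 1056 = - \frac{444072063}{420043}$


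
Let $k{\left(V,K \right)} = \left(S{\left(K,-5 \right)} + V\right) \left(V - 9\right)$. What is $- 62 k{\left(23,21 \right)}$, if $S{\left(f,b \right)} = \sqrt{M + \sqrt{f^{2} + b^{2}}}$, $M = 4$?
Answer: $-19964 - 868 \sqrt{4 + \sqrt{466}} \approx -24355.0$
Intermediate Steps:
$S{\left(f,b \right)} = \sqrt{4 + \sqrt{b^{2} + f^{2}}}$ ($S{\left(f,b \right)} = \sqrt{4 + \sqrt{f^{2} + b^{2}}} = \sqrt{4 + \sqrt{b^{2} + f^{2}}}$)
$k{\left(V,K \right)} = \left(-9 + V\right) \left(V + \sqrt{4 + \sqrt{25 + K^{2}}}\right)$ ($k{\left(V,K \right)} = \left(\sqrt{4 + \sqrt{\left(-5\right)^{2} + K^{2}}} + V\right) \left(V - 9\right) = \left(\sqrt{4 + \sqrt{25 + K^{2}}} + V\right) \left(-9 + V\right) = \left(V + \sqrt{4 + \sqrt{25 + K^{2}}}\right) \left(-9 + V\right) = \left(-9 + V\right) \left(V + \sqrt{4 + \sqrt{25 + K^{2}}}\right)$)
$- 62 k{\left(23,21 \right)} = - 62 \left(23^{2} - 207 - 9 \sqrt{4 + \sqrt{25 + 21^{2}}} + 23 \sqrt{4 + \sqrt{25 + 21^{2}}}\right) = - 62 \left(529 - 207 - 9 \sqrt{4 + \sqrt{25 + 441}} + 23 \sqrt{4 + \sqrt{25 + 441}}\right) = - 62 \left(529 - 207 - 9 \sqrt{4 + \sqrt{466}} + 23 \sqrt{4 + \sqrt{466}}\right) = - 62 \left(322 + 14 \sqrt{4 + \sqrt{466}}\right) = -19964 - 868 \sqrt{4 + \sqrt{466}}$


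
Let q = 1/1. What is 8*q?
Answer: 8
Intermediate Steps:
q = 1
8*q = 8*1 = 8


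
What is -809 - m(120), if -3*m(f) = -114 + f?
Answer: -807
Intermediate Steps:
m(f) = 38 - f/3 (m(f) = -(-114 + f)/3 = 38 - f/3)
-809 - m(120) = -809 - (38 - 1/3*120) = -809 - (38 - 40) = -809 - 1*(-2) = -809 + 2 = -807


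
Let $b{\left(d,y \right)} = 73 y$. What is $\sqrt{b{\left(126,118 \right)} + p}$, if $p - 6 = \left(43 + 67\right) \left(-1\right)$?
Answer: $\sqrt{8510} \approx 92.25$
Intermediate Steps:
$p = -104$ ($p = 6 + \left(43 + 67\right) \left(-1\right) = 6 + 110 \left(-1\right) = 6 - 110 = -104$)
$\sqrt{b{\left(126,118 \right)} + p} = \sqrt{73 \cdot 118 - 104} = \sqrt{8614 - 104} = \sqrt{8510}$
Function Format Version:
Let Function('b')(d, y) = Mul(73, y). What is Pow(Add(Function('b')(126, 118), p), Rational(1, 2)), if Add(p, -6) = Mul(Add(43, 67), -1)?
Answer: Pow(8510, Rational(1, 2)) ≈ 92.250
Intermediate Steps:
p = -104 (p = Add(6, Mul(Add(43, 67), -1)) = Add(6, Mul(110, -1)) = Add(6, -110) = -104)
Pow(Add(Function('b')(126, 118), p), Rational(1, 2)) = Pow(Add(Mul(73, 118), -104), Rational(1, 2)) = Pow(Add(8614, -104), Rational(1, 2)) = Pow(8510, Rational(1, 2))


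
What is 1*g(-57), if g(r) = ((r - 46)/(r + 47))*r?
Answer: -5871/10 ≈ -587.10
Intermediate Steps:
g(r) = r*(-46 + r)/(47 + r) (g(r) = ((-46 + r)/(47 + r))*r = r*(-46 + r)/(47 + r))
1*g(-57) = 1*(-57*(-46 - 57)/(47 - 57)) = 1*(-57*(-103)/(-10)) = 1*(-57*(-1/10)*(-103)) = 1*(-5871/10) = -5871/10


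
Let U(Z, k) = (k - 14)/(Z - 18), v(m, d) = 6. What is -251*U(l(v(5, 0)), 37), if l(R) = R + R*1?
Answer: 5773/6 ≈ 962.17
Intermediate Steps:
l(R) = 2*R (l(R) = R + R = 2*R)
U(Z, k) = (-14 + k)/(-18 + Z)
-251*U(l(v(5, 0)), 37) = -251*(-14 + 37)/(-18 + 2*6) = -251*23/(-18 + 12) = -251*23/(-6) = -(-251)*23/6 = -251*(-23/6) = 5773/6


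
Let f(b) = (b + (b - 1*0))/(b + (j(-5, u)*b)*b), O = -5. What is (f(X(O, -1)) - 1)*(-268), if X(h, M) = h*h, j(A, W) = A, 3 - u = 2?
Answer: 8442/31 ≈ 272.32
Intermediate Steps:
u = 1 (u = 3 - 1*2 = 3 - 2 = 1)
X(h, M) = h²
f(b) = 2*b/(b - 5*b²) (f(b) = (b + (b - 1*0))/(b + (-5*b)*b) = (b + (b + 0))/(b - 5*b²) = (b + b)/(b - 5*b²) = (2*b)/(b - 5*b²) = 2*b/(b - 5*b²))
(f(X(O, -1)) - 1)*(-268) = (2/(1 - 5*(-5)²) - 1)*(-268) = (2/(1 - 5*25) - 1)*(-268) = (2/(1 - 125) - 1)*(-268) = (2/(-124) - 1)*(-268) = (2*(-1/124) - 1)*(-268) = (-1/62 - 1)*(-268) = -63/62*(-268) = 8442/31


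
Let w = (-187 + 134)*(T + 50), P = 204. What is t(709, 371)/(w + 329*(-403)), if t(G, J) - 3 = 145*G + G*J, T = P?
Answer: -121949/48683 ≈ -2.5050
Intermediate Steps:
T = 204
t(G, J) = 3 + 145*G + G*J (t(G, J) = 3 + (145*G + G*J) = 3 + 145*G + G*J)
w = -13462 (w = (-187 + 134)*(204 + 50) = -53*254 = -13462)
t(709, 371)/(w + 329*(-403)) = (3 + 145*709 + 709*371)/(-13462 + 329*(-403)) = (3 + 102805 + 263039)/(-13462 - 132587) = 365847/(-146049) = 365847*(-1/146049) = -121949/48683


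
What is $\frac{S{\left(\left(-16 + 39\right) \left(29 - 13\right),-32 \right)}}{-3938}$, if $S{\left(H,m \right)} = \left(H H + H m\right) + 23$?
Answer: $- \frac{123671}{3938} \approx -31.405$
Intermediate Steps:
$S{\left(H,m \right)} = 23 + H^{2} + H m$ ($S{\left(H,m \right)} = \left(H^{2} + H m\right) + 23 = 23 + H^{2} + H m$)
$\frac{S{\left(\left(-16 + 39\right) \left(29 - 13\right),-32 \right)}}{-3938} = \frac{23 + \left(\left(-16 + 39\right) \left(29 - 13\right)\right)^{2} + \left(-16 + 39\right) \left(29 - 13\right) \left(-32\right)}{-3938} = \left(23 + \left(23 \cdot 16\right)^{2} + 23 \cdot 16 \left(-32\right)\right) \left(- \frac{1}{3938}\right) = \left(23 + 368^{2} + 368 \left(-32\right)\right) \left(- \frac{1}{3938}\right) = \left(23 + 135424 - 11776\right) \left(- \frac{1}{3938}\right) = 123671 \left(- \frac{1}{3938}\right) = - \frac{123671}{3938}$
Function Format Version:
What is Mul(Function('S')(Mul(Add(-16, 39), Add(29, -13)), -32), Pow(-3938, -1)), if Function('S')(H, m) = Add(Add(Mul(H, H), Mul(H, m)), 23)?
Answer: Rational(-123671, 3938) ≈ -31.405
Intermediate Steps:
Function('S')(H, m) = Add(23, Pow(H, 2), Mul(H, m)) (Function('S')(H, m) = Add(Add(Pow(H, 2), Mul(H, m)), 23) = Add(23, Pow(H, 2), Mul(H, m)))
Mul(Function('S')(Mul(Add(-16, 39), Add(29, -13)), -32), Pow(-3938, -1)) = Mul(Add(23, Pow(Mul(Add(-16, 39), Add(29, -13)), 2), Mul(Mul(Add(-16, 39), Add(29, -13)), -32)), Pow(-3938, -1)) = Mul(Add(23, Pow(Mul(23, 16), 2), Mul(Mul(23, 16), -32)), Rational(-1, 3938)) = Mul(Add(23, Pow(368, 2), Mul(368, -32)), Rational(-1, 3938)) = Mul(Add(23, 135424, -11776), Rational(-1, 3938)) = Mul(123671, Rational(-1, 3938)) = Rational(-123671, 3938)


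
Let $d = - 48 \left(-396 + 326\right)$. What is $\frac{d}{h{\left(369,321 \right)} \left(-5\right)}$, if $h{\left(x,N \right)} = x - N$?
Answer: $-14$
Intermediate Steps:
$d = 3360$ ($d = \left(-48\right) \left(-70\right) = 3360$)
$\frac{d}{h{\left(369,321 \right)} \left(-5\right)} = \frac{3360}{\left(369 - 321\right) \left(-5\right)} = \frac{3360}{48 \left(-5\right)} = \frac{3360}{-240} = 3360 \left(- \frac{1}{240}\right) = -14$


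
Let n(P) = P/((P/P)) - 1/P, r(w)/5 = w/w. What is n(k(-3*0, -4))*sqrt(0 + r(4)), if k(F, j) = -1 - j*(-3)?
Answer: -168*sqrt(5)/13 ≈ -28.897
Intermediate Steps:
k(F, j) = -1 + 3*j (k(F, j) = -1 - (-3)*j = -1 + 3*j)
r(w) = 5 (r(w) = 5*(w/w) = 5*1 = 5)
n(P) = P - 1/P (n(P) = P/1 - 1/P = P*1 - 1/P = P - 1/P)
n(k(-3*0, -4))*sqrt(0 + r(4)) = ((-1 + 3*(-4)) - 1/(-1 + 3*(-4)))*sqrt(0 + 5) = ((-1 - 12) - 1/(-1 - 12))*sqrt(5) = (-13 - 1/(-13))*sqrt(5) = (-13 - 1*(-1/13))*sqrt(5) = (-13 + 1/13)*sqrt(5) = -168*sqrt(5)/13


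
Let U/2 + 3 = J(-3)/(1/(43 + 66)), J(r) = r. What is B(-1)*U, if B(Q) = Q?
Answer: 660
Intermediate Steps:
U = -660 (U = -6 + 2*(-3/(1/(43 + 66))) = -6 + 2*(-3/(1/109)) = -6 + 2*(-3/1/109) = -6 + 2*(-3*109) = -6 + 2*(-327) = -6 - 654 = -660)
B(-1)*U = -1*(-660) = 660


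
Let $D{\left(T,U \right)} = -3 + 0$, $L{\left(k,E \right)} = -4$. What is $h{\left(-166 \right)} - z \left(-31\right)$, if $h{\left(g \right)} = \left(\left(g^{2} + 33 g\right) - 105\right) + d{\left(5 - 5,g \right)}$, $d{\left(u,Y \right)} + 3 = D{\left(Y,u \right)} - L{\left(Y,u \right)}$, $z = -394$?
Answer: $9757$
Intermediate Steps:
$D{\left(T,U \right)} = -3$
$d{\left(u,Y \right)} = -2$ ($d{\left(u,Y \right)} = -3 - -1 = -3 + \left(-3 + 4\right) = -3 + 1 = -2$)
$h{\left(g \right)} = -107 + g^{2} + 33 g$ ($h{\left(g \right)} = \left(\left(g^{2} + 33 g\right) - 105\right) - 2 = \left(-105 + g^{2} + 33 g\right) - 2 = -107 + g^{2} + 33 g$)
$h{\left(-166 \right)} - z \left(-31\right) = \left(-107 + \left(-166\right)^{2} + 33 \left(-166\right)\right) - \left(-394\right) \left(-31\right) = \left(-107 + 27556 - 5478\right) - 12214 = 21971 - 12214 = 9757$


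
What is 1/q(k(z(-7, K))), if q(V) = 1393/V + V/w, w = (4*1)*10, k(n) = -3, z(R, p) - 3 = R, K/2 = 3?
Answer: -120/55729 ≈ -0.0021533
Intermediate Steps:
K = 6 (K = 2*3 = 6)
z(R, p) = 3 + R
w = 40 (w = 4*10 = 40)
q(V) = 1393/V + V/40
1/q(k(z(-7, K))) = 1/(1393/(-3) + (1/40)*(-3)) = 1/(1393*(-⅓) - 3/40) = 1/(-1393/3 - 3/40) = 1/(-55729/120) = -120/55729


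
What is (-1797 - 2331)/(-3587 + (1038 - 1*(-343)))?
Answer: 2064/1103 ≈ 1.8713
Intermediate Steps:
(-1797 - 2331)/(-3587 + (1038 - 1*(-343))) = -4128/(-3587 + (1038 + 343)) = -4128/(-3587 + 1381) = -4128/(-2206) = -4128*(-1/2206) = 2064/1103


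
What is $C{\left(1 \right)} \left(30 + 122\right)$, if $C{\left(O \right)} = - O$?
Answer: $-152$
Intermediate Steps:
$C{\left(1 \right)} \left(30 + 122\right) = \left(-1\right) 1 \left(30 + 122\right) = \left(-1\right) 152 = -152$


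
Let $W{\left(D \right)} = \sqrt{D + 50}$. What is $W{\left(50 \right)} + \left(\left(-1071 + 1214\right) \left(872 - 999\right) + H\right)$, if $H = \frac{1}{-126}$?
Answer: $- \frac{2287027}{126} \approx -18151.0$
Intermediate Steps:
$W{\left(D \right)} = \sqrt{50 + D}$
$H = - \frac{1}{126} \approx -0.0079365$
$W{\left(50 \right)} + \left(\left(-1071 + 1214\right) \left(872 - 999\right) + H\right) = \sqrt{50 + 50} + \left(\left(-1071 + 1214\right) \left(872 - 999\right) - \frac{1}{126}\right) = \sqrt{100} + \left(143 \left(-127\right) - \frac{1}{126}\right) = 10 - \frac{2288287}{126} = - \frac{2287027}{126}$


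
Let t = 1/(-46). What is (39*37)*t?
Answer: -1443/46 ≈ -31.370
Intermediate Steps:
t = -1/46 ≈ -0.021739
(39*37)*t = (39*37)*(-1/46) = 1443*(-1/46) = -1443/46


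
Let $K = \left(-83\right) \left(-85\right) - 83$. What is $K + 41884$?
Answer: $48856$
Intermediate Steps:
$K = 6972$ ($K = 7055 - 83 = 6972$)
$K + 41884 = 6972 + 41884 = 48856$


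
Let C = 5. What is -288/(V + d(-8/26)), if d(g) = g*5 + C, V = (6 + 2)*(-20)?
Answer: 3744/2035 ≈ 1.8398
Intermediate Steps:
V = -160 (V = 8*(-20) = -160)
d(g) = 5 + 5*g (d(g) = g*5 + 5 = 5*g + 5 = 5 + 5*g)
-288/(V + d(-8/26)) = -288/(-160 + (5 + 5*(-8/26))) = -288/(-160 + (5 + 5*(-8*1/26))) = -288/(-160 + (5 + 5*(-4/13))) = -288/(-160 + (5 - 20/13)) = -288/(-160 + 45/13) = -288/(-2035/13) = -13/2035*(-288) = 3744/2035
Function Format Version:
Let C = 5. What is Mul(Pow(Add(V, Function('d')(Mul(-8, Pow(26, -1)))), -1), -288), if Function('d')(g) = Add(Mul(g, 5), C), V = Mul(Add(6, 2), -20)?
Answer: Rational(3744, 2035) ≈ 1.8398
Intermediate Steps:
V = -160 (V = Mul(8, -20) = -160)
Function('d')(g) = Add(5, Mul(5, g)) (Function('d')(g) = Add(Mul(g, 5), 5) = Add(Mul(5, g), 5) = Add(5, Mul(5, g)))
Mul(Pow(Add(V, Function('d')(Mul(-8, Pow(26, -1)))), -1), -288) = Mul(Pow(Add(-160, Add(5, Mul(5, Mul(-8, Pow(26, -1))))), -1), -288) = Mul(Pow(Add(-160, Add(5, Mul(5, Mul(-8, Rational(1, 26))))), -1), -288) = Mul(Pow(Add(-160, Add(5, Mul(5, Rational(-4, 13)))), -1), -288) = Mul(Pow(Add(-160, Add(5, Rational(-20, 13))), -1), -288) = Mul(Pow(Add(-160, Rational(45, 13)), -1), -288) = Mul(Pow(Rational(-2035, 13), -1), -288) = Mul(Rational(-13, 2035), -288) = Rational(3744, 2035)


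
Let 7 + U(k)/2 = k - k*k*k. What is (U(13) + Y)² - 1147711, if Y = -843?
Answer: 26152914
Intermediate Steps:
U(k) = -14 - 2*k³ + 2*k (U(k) = -14 + 2*(k - k*k*k) = -14 + 2*(k - k²*k) = -14 + 2*(k - k³) = -14 + (-2*k³ + 2*k) = -14 - 2*k³ + 2*k)
(U(13) + Y)² - 1147711 = ((-14 - 2*13³ + 2*13) - 843)² - 1147711 = ((-14 - 2*2197 + 26) - 843)² - 1147711 = ((-14 - 4394 + 26) - 843)² - 1147711 = (-4382 - 843)² - 1147711 = (-5225)² - 1147711 = 27300625 - 1147711 = 26152914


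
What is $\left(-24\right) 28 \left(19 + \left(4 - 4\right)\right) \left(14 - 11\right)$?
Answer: $-38304$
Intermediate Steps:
$\left(-24\right) 28 \left(19 + \left(4 - 4\right)\right) \left(14 - 11\right) = - 672 \left(19 + \left(4 - 4\right)\right) 3 = - 672 \left(19 + 0\right) 3 = - 672 \cdot 19 \cdot 3 = \left(-672\right) 57 = -38304$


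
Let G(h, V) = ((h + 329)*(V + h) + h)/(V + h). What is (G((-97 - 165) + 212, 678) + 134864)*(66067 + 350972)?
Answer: 17696998669203/314 ≈ 5.6360e+10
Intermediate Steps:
G(h, V) = (h + (329 + h)*(V + h))/(V + h) (G(h, V) = ((329 + h)*(V + h) + h)/(V + h) = (h + (329 + h)*(V + h))/(V + h))
(G((-97 - 165) + 212, 678) + 134864)*(66067 + 350972) = ((((-97 - 165) + 212)² + 329*678 + 330*((-97 - 165) + 212) + 678*((-97 - 165) + 212))/(678 + ((-97 - 165) + 212)) + 134864)*(66067 + 350972) = (((-262 + 212)² + 223062 + 330*(-262 + 212) + 678*(-262 + 212))/(678 + (-262 + 212)) + 134864)*417039 = (((-50)² + 223062 + 330*(-50) + 678*(-50))/(678 - 50) + 134864)*417039 = ((2500 + 223062 - 16500 - 33900)/628 + 134864)*417039 = ((1/628)*175162 + 134864)*417039 = (87581/314 + 134864)*417039 = (42434877/314)*417039 = 17696998669203/314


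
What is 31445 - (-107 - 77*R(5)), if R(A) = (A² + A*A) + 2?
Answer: 35556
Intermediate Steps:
R(A) = 2 + 2*A² (R(A) = (A² + A²) + 2 = 2*A² + 2 = 2 + 2*A²)
31445 - (-107 - 77*R(5)) = 31445 - (-107 - 77*(2 + 2*5²)) = 31445 - (-107 - 77*(2 + 2*25)) = 31445 - (-107 - 77*(2 + 50)) = 31445 - (-107 - 77*52) = 31445 - (-107 - 4004) = 31445 - 1*(-4111) = 31445 + 4111 = 35556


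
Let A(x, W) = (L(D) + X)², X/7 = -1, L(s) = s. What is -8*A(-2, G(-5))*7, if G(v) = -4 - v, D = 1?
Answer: -2016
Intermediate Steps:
X = -7 (X = 7*(-1) = -7)
A(x, W) = 36 (A(x, W) = (1 - 7)² = (-6)² = 36)
-8*A(-2, G(-5))*7 = -8*36*7 = -288*7 = -2016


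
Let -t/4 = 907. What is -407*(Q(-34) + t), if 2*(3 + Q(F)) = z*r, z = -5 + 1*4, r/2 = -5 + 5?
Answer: 1477817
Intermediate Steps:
r = 0 (r = 2*(-5 + 5) = 2*0 = 0)
t = -3628 (t = -4*907 = -3628)
z = -1 (z = -5 + 4 = -1)
Q(F) = -3 (Q(F) = -3 + (-1*0)/2 = -3 + (½)*0 = -3 + 0 = -3)
-407*(Q(-34) + t) = -407*(-3 - 3628) = -407*(-3631) = 1477817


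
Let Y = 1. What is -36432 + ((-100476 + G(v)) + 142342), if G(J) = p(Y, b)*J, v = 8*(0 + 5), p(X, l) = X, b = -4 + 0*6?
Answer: 5474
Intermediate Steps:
b = -4 (b = -4 + 0 = -4)
v = 40 (v = 8*5 = 40)
G(J) = J (G(J) = 1*J = J)
-36432 + ((-100476 + G(v)) + 142342) = -36432 + ((-100476 + 40) + 142342) = -36432 + (-100436 + 142342) = -36432 + 41906 = 5474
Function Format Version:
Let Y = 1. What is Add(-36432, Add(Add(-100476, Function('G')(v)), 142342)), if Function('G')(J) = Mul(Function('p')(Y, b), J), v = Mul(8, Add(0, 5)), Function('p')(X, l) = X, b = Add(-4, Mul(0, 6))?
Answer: 5474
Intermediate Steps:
b = -4 (b = Add(-4, 0) = -4)
v = 40 (v = Mul(8, 5) = 40)
Function('G')(J) = J (Function('G')(J) = Mul(1, J) = J)
Add(-36432, Add(Add(-100476, Function('G')(v)), 142342)) = Add(-36432, Add(Add(-100476, 40), 142342)) = Add(-36432, Add(-100436, 142342)) = Add(-36432, 41906) = 5474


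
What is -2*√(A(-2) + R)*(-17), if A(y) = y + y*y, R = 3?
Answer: 34*√5 ≈ 76.026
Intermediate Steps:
A(y) = y + y²
-2*√(A(-2) + R)*(-17) = -2*√(-2*(1 - 2) + 3)*(-17) = -2*√(-2*(-1) + 3)*(-17) = -2*√(2 + 3)*(-17) = -2*√5*(-17) = 34*√5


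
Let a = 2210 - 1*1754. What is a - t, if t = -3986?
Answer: 4442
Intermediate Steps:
a = 456 (a = 2210 - 1754 = 456)
a - t = 456 - 1*(-3986) = 456 + 3986 = 4442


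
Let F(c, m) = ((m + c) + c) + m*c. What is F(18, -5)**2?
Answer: 3481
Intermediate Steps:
F(c, m) = m + 2*c + c*m (F(c, m) = ((c + m) + c) + c*m = (m + 2*c) + c*m = m + 2*c + c*m)
F(18, -5)**2 = (-5 + 2*18 + 18*(-5))**2 = (-5 + 36 - 90)**2 = (-59)**2 = 3481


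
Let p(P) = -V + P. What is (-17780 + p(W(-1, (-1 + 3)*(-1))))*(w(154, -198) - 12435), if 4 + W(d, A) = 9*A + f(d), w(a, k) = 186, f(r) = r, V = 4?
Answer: 218117943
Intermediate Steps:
W(d, A) = -4 + d + 9*A (W(d, A) = -4 + (9*A + d) = -4 + (d + 9*A) = -4 + d + 9*A)
p(P) = -4 + P (p(P) = -1*4 + P = -4 + P)
(-17780 + p(W(-1, (-1 + 3)*(-1))))*(w(154, -198) - 12435) = (-17780 + (-4 + (-4 - 1 + 9*((-1 + 3)*(-1)))))*(186 - 12435) = (-17780 + (-4 + (-4 - 1 + 9*(2*(-1)))))*(-12249) = (-17780 + (-4 + (-4 - 1 + 9*(-2))))*(-12249) = (-17780 + (-4 + (-4 - 1 - 18)))*(-12249) = (-17780 + (-4 - 23))*(-12249) = (-17780 - 27)*(-12249) = -17807*(-12249) = 218117943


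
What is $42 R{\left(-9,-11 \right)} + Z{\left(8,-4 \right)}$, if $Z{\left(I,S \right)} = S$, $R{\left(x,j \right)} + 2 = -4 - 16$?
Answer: $-928$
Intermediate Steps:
$R{\left(x,j \right)} = -22$ ($R{\left(x,j \right)} = -2 - 20 = -22$)
$42 R{\left(-9,-11 \right)} + Z{\left(8,-4 \right)} = 42 \left(-22\right) - 4 = -924 - 4 = -928$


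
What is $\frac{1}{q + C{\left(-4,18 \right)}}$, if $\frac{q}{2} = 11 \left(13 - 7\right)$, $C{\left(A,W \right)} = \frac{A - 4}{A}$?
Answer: $\frac{1}{134} \approx 0.0074627$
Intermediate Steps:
$C{\left(A,W \right)} = \frac{-4 + A}{A}$
$q = 132$ ($q = 2 \cdot 11 \left(13 - 7\right) = 2 \cdot 11 \cdot 6 = 2 \cdot 66 = 132$)
$\frac{1}{q + C{\left(-4,18 \right)}} = \frac{1}{132 + \frac{-4 - 4}{-4}} = \frac{1}{132 - -2} = \frac{1}{132 + 2} = \frac{1}{134}$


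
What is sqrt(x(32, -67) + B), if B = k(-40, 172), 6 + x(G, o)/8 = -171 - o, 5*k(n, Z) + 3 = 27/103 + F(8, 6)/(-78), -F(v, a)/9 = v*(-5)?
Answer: I*sqrt(39510180970)/6695 ≈ 29.69*I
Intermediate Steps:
F(v, a) = 45*v (F(v, a) = -9*v*(-5) = -(-45)*v = 45*v)
k(n, Z) = -9846/6695 (k(n, Z) = -3/5 + (27/103 + (45*8)/(-78))/5 = -3/5 + (27*(1/103) + 360*(-1/78))/5 = -3/5 + (27/103 - 60/13)/5 = -3/5 + (1/5)*(-5829/1339) = -3/5 - 5829/6695 = -9846/6695)
x(G, o) = -1416 - 8*o (x(G, o) = -48 + 8*(-171 - o) = -48 + (-1368 - 8*o) = -1416 - 8*o)
B = -9846/6695 ≈ -1.4706
sqrt(x(32, -67) + B) = sqrt((-1416 - 8*(-67)) - 9846/6695) = sqrt((-1416 + 536) - 9846/6695) = sqrt(-880 - 9846/6695) = sqrt(-5901446/6695) = I*sqrt(39510180970)/6695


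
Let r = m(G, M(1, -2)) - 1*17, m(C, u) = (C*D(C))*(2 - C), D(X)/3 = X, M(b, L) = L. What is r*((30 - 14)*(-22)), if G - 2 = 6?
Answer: 411488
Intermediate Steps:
D(X) = 3*X
G = 8 (G = 2 + 6 = 8)
m(C, u) = 3*C²*(2 - C) (m(C, u) = (C*(3*C))*(2 - C) = (3*C²)*(2 - C) = 3*C²*(2 - C))
r = -1169 (r = 3*8²*(2 - 1*8) - 1*17 = 3*64*(2 - 8) - 17 = 3*64*(-6) - 17 = -1152 - 17 = -1169)
r*((30 - 14)*(-22)) = -1169*(30 - 14)*(-22) = -18704*(-22) = -1169*(-352) = 411488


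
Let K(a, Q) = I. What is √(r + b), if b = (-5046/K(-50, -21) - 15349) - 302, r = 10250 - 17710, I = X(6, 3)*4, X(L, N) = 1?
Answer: I*√97490/2 ≈ 156.12*I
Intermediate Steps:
I = 4 (I = 1*4 = 4)
K(a, Q) = 4
r = -7460
b = -33825/2 (b = (-5046/4 - 15349) - 302 = (-5046*¼ - 15349) - 302 = (-2523/2 - 15349) - 302 = -33221/2 - 302 = -33825/2 ≈ -16913.)
√(r + b) = √(-7460 - 33825/2) = √(-48745/2) = I*√97490/2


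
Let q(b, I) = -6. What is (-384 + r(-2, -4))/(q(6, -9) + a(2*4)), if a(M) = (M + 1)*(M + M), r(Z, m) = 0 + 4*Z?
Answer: -196/69 ≈ -2.8406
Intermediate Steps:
r(Z, m) = 4*Z
a(M) = 2*M*(1 + M) (a(M) = (1 + M)*(2*M) = 2*M*(1 + M))
(-384 + r(-2, -4))/(q(6, -9) + a(2*4)) = (-384 + 4*(-2))/(-6 + 2*(2*4)*(1 + 2*4)) = (-384 - 8)/(-6 + 2*8*(1 + 8)) = -392/(-6 + 2*8*9) = -392/(-6 + 144) = -392/138 = -392*1/138 = -196/69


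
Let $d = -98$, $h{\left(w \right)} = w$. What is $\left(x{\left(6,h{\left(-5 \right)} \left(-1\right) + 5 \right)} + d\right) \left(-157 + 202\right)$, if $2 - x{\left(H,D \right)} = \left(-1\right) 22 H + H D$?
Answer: $-1080$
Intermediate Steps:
$x{\left(H,D \right)} = 2 + 22 H - D H$ ($x{\left(H,D \right)} = 2 - \left(\left(-1\right) 22 H + H D\right) = 2 - \left(- 22 H + D H\right) = 2 + 22 H - D H$)
$\left(x{\left(6,h{\left(-5 \right)} \left(-1\right) + 5 \right)} + d\right) \left(-157 + 202\right) = \left(\left(2 + 22 \cdot 6 - \left(\left(-5\right) \left(-1\right) + 5\right) 6\right) - 98\right) \left(-157 + 202\right) = \left(\left(2 + 132 - \left(5 + 5\right) 6\right) - 98\right) 45 = \left(\left(2 + 132 - 10 \cdot 6\right) - 98\right) 45 = \left(\left(2 + 132 - 60\right) - 98\right) 45 = \left(74 - 98\right) 45 = \left(-24\right) 45 = -1080$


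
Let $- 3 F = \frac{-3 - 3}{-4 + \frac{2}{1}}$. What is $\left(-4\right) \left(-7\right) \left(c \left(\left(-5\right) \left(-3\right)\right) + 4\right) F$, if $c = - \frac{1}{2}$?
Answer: $98$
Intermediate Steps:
$c = - \frac{1}{2}$ ($c = \left(-1\right) \frac{1}{2} = - \frac{1}{2} \approx -0.5$)
$F = -1$ ($F = - \frac{\left(-3 - 3\right) \frac{1}{-4 + \frac{2}{1}}}{3} = - \frac{\left(-6\right) \frac{1}{-4 + 2 \cdot 1}}{3} = - \frac{\left(-6\right) \frac{1}{-4 + 2}}{3} = - \frac{\left(-6\right) \frac{1}{-2}}{3} = - \frac{\left(-6\right) \left(- \frac{1}{2}\right)}{3} = \left(- \frac{1}{3}\right) 3 = -1$)
$\left(-4\right) \left(-7\right) \left(c \left(\left(-5\right) \left(-3\right)\right) + 4\right) F = \left(-4\right) \left(-7\right) \left(- \frac{\left(-5\right) \left(-3\right)}{2} + 4\right) \left(-1\right) = 28 \left(\left(- \frac{1}{2}\right) 15 + 4\right) \left(-1\right) = 28 \left(- \frac{15}{2} + 4\right) \left(-1\right) = 28 \left(- \frac{7}{2}\right) \left(-1\right) = \left(-98\right) \left(-1\right) = 98$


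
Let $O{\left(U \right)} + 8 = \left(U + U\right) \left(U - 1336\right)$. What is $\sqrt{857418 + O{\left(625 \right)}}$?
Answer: $2 i \sqrt{7835} \approx 177.03 i$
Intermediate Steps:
$O{\left(U \right)} = -8 + 2 U \left(-1336 + U\right)$ ($O{\left(U \right)} = -8 + \left(U + U\right) \left(U - 1336\right) = -8 + 2 U \left(-1336 + U\right)$)
$\sqrt{857418 + O{\left(625 \right)}} = \sqrt{857418 - \left(1670008 - 781250\right)} = \sqrt{857418 - 888758} = \sqrt{-31340} = 2 i \sqrt{7835}$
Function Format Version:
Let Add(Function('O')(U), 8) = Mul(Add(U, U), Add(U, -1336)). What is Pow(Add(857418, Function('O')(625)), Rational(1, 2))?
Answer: Mul(2, I, Pow(7835, Rational(1, 2))) ≈ Mul(177.03, I)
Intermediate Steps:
Function('O')(U) = Add(-8, Mul(2, U, Add(-1336, U))) (Function('O')(U) = Add(-8, Mul(Add(U, U), Add(U, -1336))) = Add(-8, Mul(Mul(2, U), Add(-1336, U))) = Add(-8, Mul(2, U, Add(-1336, U))))
Pow(Add(857418, Function('O')(625)), Rational(1, 2)) = Pow(Add(857418, Add(-8, Mul(-2672, 625), Mul(2, Pow(625, 2)))), Rational(1, 2)) = Pow(Add(857418, Add(-8, -1670000, Mul(2, 390625))), Rational(1, 2)) = Pow(Add(857418, Add(-8, -1670000, 781250)), Rational(1, 2)) = Pow(Add(857418, -888758), Rational(1, 2)) = Pow(-31340, Rational(1, 2)) = Mul(2, I, Pow(7835, Rational(1, 2)))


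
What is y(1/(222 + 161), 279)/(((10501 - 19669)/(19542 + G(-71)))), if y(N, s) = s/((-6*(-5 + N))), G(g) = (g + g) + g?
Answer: -76497739/3899456 ≈ -19.618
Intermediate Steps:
G(g) = 3*g (G(g) = 2*g + g = 3*g)
y(N, s) = s/(30 - 6*N)
y(1/(222 + 161), 279)/(((10501 - 19669)/(19542 + G(-71)))) = (-1*279/(-30 + 6/(222 + 161)))/(((10501 - 19669)/(19542 + 3*(-71)))) = (-1*279/(-30 + 6/383))/((-9168/(19542 - 213))) = (-1*279/(-30 + 6*(1/383)))/((-9168/19329)) = (-1*279/(-30 + 6/383))/((-9168*1/19329)) = (-1*279/(-11484/383))/(-3056/6443) = -1*279*(-383/11484)*(-6443/3056) = (11873/1276)*(-6443/3056) = -76497739/3899456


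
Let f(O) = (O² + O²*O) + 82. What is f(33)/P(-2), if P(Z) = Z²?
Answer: 9277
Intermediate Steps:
f(O) = 82 + O² + O³ (f(O) = (O² + O³) + 82 = 82 + O² + O³)
f(33)/P(-2) = (82 + 33² + 33³)/((-2)²) = (82 + 1089 + 35937)/4 = 37108*(¼) = 9277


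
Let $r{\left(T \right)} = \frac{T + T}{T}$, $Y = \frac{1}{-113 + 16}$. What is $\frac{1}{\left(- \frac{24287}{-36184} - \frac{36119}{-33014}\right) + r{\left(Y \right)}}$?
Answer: $\frac{597289288}{2248949033} \approx 0.26559$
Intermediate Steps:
$Y = - \frac{1}{97}$ ($Y = \frac{1}{-97} = - \frac{1}{97} \approx -0.010309$)
$r{\left(T \right)} = 2$ ($r{\left(T \right)} = \frac{2 T}{T} = 2$)
$\frac{1}{\left(- \frac{24287}{-36184} - \frac{36119}{-33014}\right) + r{\left(Y \right)}} = \frac{1}{\left(- \frac{24287}{-36184} - \frac{36119}{-33014}\right) + 2} = \frac{1}{\left(\left(-24287\right) \left(- \frac{1}{36184}\right) - - \frac{36119}{33014}\right) + 2} = \frac{1}{\left(\frac{24287}{36184} + \frac{36119}{33014}\right) + 2} = \frac{1}{\frac{1054370457}{597289288} + 2} = \frac{1}{\frac{2248949033}{597289288}} = \frac{597289288}{2248949033}$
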